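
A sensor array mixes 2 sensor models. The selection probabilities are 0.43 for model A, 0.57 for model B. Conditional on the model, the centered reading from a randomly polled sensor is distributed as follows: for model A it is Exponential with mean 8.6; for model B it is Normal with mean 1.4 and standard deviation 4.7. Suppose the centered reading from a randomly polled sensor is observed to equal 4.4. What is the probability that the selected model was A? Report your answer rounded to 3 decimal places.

Likelihoods f(4.4 | ·): A: 0.0697115; B: 0.0692375.
Posterior ∝ prior × likelihood. Numerator for A: 0.43·0.0697115 = 0.0299759.
Normalizing constant: 0.43·0.0697115 + 0.57·0.0692375 = 0.0694413.
P(A | observation) = 0.0299759 / 0.0694413 = 0.431673.

0.432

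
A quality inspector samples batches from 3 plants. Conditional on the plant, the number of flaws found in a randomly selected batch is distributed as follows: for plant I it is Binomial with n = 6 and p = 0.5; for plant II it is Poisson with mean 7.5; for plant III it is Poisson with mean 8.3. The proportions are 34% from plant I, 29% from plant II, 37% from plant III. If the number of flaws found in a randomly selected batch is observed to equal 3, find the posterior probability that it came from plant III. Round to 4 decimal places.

0.0694

Likelihoods P(X=3 | ·): I: 0.3125; II: 0.0388887; III: 0.0236831.
Posterior ∝ prior × likelihood. Numerator for III: 0.37·0.0236831 = 0.00876275.
Normalizing constant: 0.34·0.3125 + 0.29·0.0388887 + 0.37·0.0236831 = 0.12629.
P(III | observation) = 0.00876275 / 0.12629 = 0.0693857.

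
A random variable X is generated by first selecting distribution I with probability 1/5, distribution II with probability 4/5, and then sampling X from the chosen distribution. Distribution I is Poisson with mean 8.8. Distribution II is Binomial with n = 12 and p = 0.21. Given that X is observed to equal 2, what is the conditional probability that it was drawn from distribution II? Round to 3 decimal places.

0.995

Likelihoods P(X=2 | ·): I: 0.00583638; II: 0.275584.
Posterior ∝ prior × likelihood. Numerator for II: 0.8·0.275584 = 0.220467.
Normalizing constant: 0.2·0.00583638 + 0.8·0.275584 = 0.221634.
P(II | observation) = 0.220467 / 0.221634 = 0.994733.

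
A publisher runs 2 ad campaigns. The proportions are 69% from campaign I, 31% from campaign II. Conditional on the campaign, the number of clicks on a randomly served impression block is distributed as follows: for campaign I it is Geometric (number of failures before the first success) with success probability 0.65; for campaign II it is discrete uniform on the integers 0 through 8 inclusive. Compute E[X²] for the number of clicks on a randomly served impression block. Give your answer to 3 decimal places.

For each component E[X²] = Var + (mean)², giving I: 1.11834; II: 22.6667.
Overall E[X²] = 0.69·1.11834 + 0.31·22.6667 = 7.79832.

7.798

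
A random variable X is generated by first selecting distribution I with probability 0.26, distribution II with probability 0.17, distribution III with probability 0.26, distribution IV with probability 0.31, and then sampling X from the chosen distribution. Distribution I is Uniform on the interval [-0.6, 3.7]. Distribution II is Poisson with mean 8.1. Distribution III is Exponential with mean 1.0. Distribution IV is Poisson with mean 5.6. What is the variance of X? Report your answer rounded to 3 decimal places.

11.275

Per component, I: μ=1.55, E[X²]=3.94333; II: μ=8.1, E[X²]=73.71; III: μ=1, E[X²]=2; IV: μ=5.6, E[X²]=36.96.
E[X] = 0.26·1.55 + 0.17·8.1 + 0.26·1 + 0.31·5.6 = 3.776.
E[X²] = 0.26·3.94333 + 0.17·73.71 + 0.26·2 + 0.31·36.96 = 25.5336.
Var(X) = E[X²] − (E[X])² = 25.5336 − 14.2582 = 11.2754.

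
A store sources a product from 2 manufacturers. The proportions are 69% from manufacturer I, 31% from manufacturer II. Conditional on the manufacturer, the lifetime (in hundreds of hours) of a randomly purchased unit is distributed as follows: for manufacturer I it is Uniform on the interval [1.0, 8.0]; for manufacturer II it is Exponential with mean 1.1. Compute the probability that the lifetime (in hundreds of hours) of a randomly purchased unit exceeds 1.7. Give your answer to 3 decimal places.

Conditional on each manufacturer, P(X > 1.7): I: 0.9; II: 0.213215.
By total probability, P(X > 1.7) = 0.69·0.9 + 0.31·0.213215 = 0.687097.

0.687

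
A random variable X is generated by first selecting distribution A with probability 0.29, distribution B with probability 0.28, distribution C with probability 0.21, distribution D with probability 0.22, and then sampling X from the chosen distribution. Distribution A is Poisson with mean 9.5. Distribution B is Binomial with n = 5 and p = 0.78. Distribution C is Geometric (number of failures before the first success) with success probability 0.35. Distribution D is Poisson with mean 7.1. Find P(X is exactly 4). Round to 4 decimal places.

0.1537

Conditional on each component, P(X = 4): A: 0.025403; B: 0.407166; C: 0.0624772; D: 0.0873638.
By total probability, P(X = 4) = 0.29·0.025403 + 0.28·0.407166 + 0.21·0.0624772 + 0.22·0.0873638 = 0.153713.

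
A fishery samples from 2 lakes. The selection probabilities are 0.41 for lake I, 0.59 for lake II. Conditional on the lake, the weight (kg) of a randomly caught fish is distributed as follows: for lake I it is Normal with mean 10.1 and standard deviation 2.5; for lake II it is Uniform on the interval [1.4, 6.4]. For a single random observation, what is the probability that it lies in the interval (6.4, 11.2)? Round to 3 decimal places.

0.246

Conditional on each lake, P(6.4 < X < 11.2): I: 0.600595; II: 0.
By total probability, P(6.4 < X < 11.2) = 0.41·0.600595 + 0.59·0 = 0.246244.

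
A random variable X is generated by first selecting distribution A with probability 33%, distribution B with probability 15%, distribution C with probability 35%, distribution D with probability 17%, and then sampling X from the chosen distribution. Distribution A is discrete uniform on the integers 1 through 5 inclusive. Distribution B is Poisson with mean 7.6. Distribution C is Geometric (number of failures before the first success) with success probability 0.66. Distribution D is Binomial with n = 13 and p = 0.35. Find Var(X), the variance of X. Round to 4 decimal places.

8.3124

Per component, A: μ=3, E[X²]=11; B: μ=7.6, E[X²]=65.36; C: μ=0.515152, E[X²]=1.04591; D: μ=4.55, E[X²]=23.66.
E[X] = 0.33·3 + 0.15·7.6 + 0.35·0.515152 + 0.17·4.55 = 3.0838.
E[X²] = 0.33·11 + 0.15·65.36 + 0.35·1.04591 + 0.17·23.66 = 17.8223.
Var(X) = E[X²] − (E[X])² = 17.8223 − 9.50984 = 8.31243.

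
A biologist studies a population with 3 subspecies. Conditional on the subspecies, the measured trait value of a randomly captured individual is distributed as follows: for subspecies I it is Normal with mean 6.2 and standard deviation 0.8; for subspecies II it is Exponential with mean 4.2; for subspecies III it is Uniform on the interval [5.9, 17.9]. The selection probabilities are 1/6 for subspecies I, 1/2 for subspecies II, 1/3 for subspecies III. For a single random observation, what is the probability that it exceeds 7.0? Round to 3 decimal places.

0.424

Conditional on each subspecies, P(X > 7.0): I: 0.158655; II: 0.188876; III: 0.908333.
By total probability, P(X > 7.0) = 0.166667·0.158655 + 0.5·0.188876 + 0.333333·0.908333 = 0.423658.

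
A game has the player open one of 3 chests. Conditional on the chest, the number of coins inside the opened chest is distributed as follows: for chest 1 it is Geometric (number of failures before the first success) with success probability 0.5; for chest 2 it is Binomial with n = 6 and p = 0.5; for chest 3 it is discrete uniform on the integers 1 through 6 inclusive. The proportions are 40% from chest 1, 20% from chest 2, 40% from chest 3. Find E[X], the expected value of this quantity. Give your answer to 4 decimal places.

2.4000

Component means — 1: 1; 2: 3; 3: 3.5.
E[X] = 0.4·1 + 0.2·3 + 0.4·3.5 = 2.4.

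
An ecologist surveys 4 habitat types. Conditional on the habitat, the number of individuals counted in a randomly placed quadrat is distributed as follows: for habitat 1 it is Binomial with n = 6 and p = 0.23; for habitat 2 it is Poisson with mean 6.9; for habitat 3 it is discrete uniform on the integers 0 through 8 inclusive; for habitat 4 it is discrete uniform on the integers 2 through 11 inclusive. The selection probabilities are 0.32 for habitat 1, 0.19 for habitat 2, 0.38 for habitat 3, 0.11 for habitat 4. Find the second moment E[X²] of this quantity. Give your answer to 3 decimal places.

For each component E[X²] = Var + (mean)², giving 1: 2.967; 2: 54.51; 3: 22.6667; 4: 50.5.
Overall E[X²] = 0.32·2.967 + 0.19·54.51 + 0.38·22.6667 + 0.11·50.5 = 25.4747.

25.475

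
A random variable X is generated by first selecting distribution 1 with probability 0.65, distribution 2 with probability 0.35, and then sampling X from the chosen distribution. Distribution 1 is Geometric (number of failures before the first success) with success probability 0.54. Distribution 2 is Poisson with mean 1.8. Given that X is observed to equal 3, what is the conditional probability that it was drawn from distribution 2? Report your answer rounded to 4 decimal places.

Likelihoods P(X=3 | ·): 1: 0.0525614; 2: 0.160671.
Posterior ∝ prior × likelihood. Numerator for 2: 0.35·0.160671 = 0.0562347.
Normalizing constant: 0.65·0.0525614 + 0.35·0.160671 = 0.0903996.
P(2 | observation) = 0.0562347 / 0.0903996 = 0.622068.

0.6221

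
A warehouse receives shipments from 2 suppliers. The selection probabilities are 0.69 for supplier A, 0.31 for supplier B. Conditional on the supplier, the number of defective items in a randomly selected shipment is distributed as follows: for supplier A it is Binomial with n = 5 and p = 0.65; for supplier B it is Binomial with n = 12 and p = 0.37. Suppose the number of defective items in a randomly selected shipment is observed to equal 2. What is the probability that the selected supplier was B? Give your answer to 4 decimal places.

Likelihoods P(X=2 | ·): A: 0.181147; B: 0.0889924.
Posterior ∝ prior × likelihood. Numerator for B: 0.31·0.0889924 = 0.0275876.
Normalizing constant: 0.69·0.181147 + 0.31·0.0889924 = 0.152579.
P(B | observation) = 0.0275876 / 0.152579 = 0.180809.

0.1808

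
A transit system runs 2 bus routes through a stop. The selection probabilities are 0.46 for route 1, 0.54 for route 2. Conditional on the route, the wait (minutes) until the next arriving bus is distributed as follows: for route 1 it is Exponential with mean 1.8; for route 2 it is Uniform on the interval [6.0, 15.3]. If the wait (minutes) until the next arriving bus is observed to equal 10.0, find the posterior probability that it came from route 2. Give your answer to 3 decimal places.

Likelihoods f(10.0 | ·): 1: 0.00214773; 2: 0.107527.
Posterior ∝ prior × likelihood. Numerator for 2: 0.54·0.107527 = 0.0580645.
Normalizing constant: 0.46·0.00214773 + 0.54·0.107527 = 0.0590525.
P(2 | observation) = 0.0580645 / 0.0590525 = 0.98327.

0.983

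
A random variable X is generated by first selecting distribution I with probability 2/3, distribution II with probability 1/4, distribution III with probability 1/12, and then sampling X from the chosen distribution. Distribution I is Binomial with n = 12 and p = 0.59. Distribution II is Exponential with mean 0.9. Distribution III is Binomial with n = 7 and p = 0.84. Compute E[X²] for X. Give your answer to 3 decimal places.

For each component E[X²] = Var + (mean)², giving I: 53.0292; II: 1.62; III: 35.5152.
Overall E[X²] = 0.666667·53.0292 + 0.25·1.62 + 0.0833333·35.5152 = 38.7174.

38.717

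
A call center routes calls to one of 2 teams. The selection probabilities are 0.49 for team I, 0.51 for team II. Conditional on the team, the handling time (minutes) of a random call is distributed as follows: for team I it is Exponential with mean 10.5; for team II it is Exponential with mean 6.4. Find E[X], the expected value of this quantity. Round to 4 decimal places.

8.4090

Component means — I: 10.5; II: 6.4.
E[X] = 0.49·10.5 + 0.51·6.4 = 8.409.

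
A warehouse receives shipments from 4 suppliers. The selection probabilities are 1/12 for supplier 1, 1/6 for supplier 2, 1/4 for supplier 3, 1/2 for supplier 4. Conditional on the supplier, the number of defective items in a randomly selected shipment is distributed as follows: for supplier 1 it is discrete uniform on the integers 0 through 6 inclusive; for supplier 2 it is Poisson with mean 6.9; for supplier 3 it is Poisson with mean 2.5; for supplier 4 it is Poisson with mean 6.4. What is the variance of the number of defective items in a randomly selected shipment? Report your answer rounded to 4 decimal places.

Per component, 1: μ=3, E[X²]=13; 2: μ=6.9, E[X²]=54.51; 3: μ=2.5, E[X²]=8.75; 4: μ=6.4, E[X²]=47.36.
E[X] = 0.0833333·3 + 0.166667·6.9 + 0.25·2.5 + 0.5·6.4 = 5.225.
E[X²] = 0.0833333·13 + 0.166667·54.51 + 0.25·8.75 + 0.5·47.36 = 36.0358.
Var(X) = E[X²] − (E[X])² = 36.0358 − 27.3006 = 8.73521.

8.7352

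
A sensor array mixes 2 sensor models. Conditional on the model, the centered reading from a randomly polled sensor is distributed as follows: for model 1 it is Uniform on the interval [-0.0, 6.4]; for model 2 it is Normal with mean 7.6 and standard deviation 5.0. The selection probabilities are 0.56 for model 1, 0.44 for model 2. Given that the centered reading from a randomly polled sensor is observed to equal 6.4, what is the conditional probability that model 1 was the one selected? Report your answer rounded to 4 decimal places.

0.7195

Likelihoods f(6.4 | ·): 1: 0.15625; 2: 0.0775233.
Posterior ∝ prior × likelihood. Numerator for 1: 0.56·0.15625 = 0.0875.
Normalizing constant: 0.56·0.15625 + 0.44·0.0775233 = 0.12161.
P(1 | observation) = 0.0875 / 0.12161 = 0.719512.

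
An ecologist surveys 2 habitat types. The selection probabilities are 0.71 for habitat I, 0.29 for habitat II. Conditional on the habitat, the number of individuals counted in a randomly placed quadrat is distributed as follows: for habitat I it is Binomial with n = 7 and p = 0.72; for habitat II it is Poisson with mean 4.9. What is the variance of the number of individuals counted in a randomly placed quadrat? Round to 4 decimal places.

2.4270

Per component, I: μ=5.04, E[X²]=26.8128; II: μ=4.9, E[X²]=28.91.
E[X] = 0.71·5.04 + 0.29·4.9 = 4.9994.
E[X²] = 0.71·26.8128 + 0.29·28.91 = 27.421.
Var(X) = E[X²] − (E[X])² = 27.421 − 24.994 = 2.42699.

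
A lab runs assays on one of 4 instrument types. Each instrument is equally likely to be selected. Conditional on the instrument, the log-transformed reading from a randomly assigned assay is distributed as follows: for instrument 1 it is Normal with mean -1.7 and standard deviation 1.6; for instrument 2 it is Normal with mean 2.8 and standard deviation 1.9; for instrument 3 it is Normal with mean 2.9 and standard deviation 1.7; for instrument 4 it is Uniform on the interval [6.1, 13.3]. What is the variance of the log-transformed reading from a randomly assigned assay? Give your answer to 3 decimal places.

19.922

Per component, 1: μ=-1.7, E[X²]=5.45; 2: μ=2.8, E[X²]=11.45; 3: μ=2.9, E[X²]=11.3; 4: μ=9.7, E[X²]=98.41.
E[X] = 0.25·-1.7 + 0.25·2.8 + 0.25·2.9 + 0.25·9.7 = 3.425.
E[X²] = 0.25·5.45 + 0.25·11.45 + 0.25·11.3 + 0.25·98.41 = 31.6525.
Var(X) = E[X²] − (E[X])² = 31.6525 − 11.7306 = 19.9219.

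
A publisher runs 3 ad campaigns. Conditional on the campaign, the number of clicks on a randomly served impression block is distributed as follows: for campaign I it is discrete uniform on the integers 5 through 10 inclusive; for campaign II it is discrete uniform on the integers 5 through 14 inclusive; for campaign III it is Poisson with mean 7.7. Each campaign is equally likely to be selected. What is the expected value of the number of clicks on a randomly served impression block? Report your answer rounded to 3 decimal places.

Component means — I: 7.5; II: 9.5; III: 7.7.
E[X] = 0.333333·7.5 + 0.333333·9.5 + 0.333333·7.7 = 8.23333.

8.233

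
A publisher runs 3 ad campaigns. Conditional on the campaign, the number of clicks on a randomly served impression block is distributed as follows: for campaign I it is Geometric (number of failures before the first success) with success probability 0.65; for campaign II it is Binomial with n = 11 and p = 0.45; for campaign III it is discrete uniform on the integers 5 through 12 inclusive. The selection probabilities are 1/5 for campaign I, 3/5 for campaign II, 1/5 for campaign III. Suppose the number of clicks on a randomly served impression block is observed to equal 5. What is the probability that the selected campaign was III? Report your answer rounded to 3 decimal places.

Likelihoods P(X=5 | ·): I: 0.00341392; II: 0.235983; III: 0.125.
Posterior ∝ prior × likelihood. Numerator for III: 0.2·0.125 = 0.025.
Normalizing constant: 0.2·0.00341392 + 0.6·0.235983 + 0.2·0.125 = 0.167273.
P(III | observation) = 0.025 / 0.167273 = 0.149457.

0.149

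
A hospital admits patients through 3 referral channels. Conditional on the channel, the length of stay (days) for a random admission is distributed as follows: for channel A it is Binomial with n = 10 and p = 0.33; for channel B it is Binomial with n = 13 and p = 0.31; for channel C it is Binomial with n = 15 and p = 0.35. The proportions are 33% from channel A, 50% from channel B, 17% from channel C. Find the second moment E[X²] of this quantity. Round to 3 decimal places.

19.100

For each component E[X²] = Var + (mean)², giving A: 13.101; B: 19.0216; C: 30.975.
Overall E[X²] = 0.33·13.101 + 0.5·19.0216 + 0.17·30.975 = 19.0999.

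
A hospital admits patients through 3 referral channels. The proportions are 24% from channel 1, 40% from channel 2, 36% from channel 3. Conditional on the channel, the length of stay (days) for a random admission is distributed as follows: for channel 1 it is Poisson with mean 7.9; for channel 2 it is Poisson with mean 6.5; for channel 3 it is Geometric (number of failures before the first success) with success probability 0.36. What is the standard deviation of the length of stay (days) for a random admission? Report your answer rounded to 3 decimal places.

Per component, 1: μ=7.9, E[X²]=70.31; 2: μ=6.5, E[X²]=48.75; 3: μ=1.77778, E[X²]=8.09877.
E[X] = 0.24·7.9 + 0.4·6.5 + 0.36·1.77778 = 5.136.
E[X²] = 0.24·70.31 + 0.4·48.75 + 0.36·8.09877 = 39.29.
Var(X) = E[X²] − (E[X])² = 39.29 − 26.3785 = 12.9115.
SD(X) = √12.9115 = 3.59325.

3.593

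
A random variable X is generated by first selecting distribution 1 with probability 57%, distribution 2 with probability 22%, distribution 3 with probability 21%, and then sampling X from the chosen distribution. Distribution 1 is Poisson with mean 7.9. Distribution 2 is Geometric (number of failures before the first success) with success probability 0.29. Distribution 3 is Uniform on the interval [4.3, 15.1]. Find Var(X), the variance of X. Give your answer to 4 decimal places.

Per component, 1: μ=7.9, E[X²]=70.31; 2: μ=2.44828, E[X²]=14.4364; 3: μ=9.7, E[X²]=103.81.
E[X] = 0.57·7.9 + 0.22·2.44828 + 0.21·9.7 = 7.07862.
E[X²] = 0.57·70.31 + 0.22·14.4364 + 0.21·103.81 = 65.0528.
Var(X) = E[X²] − (E[X])² = 65.0528 − 50.1069 = 14.9459.

14.9459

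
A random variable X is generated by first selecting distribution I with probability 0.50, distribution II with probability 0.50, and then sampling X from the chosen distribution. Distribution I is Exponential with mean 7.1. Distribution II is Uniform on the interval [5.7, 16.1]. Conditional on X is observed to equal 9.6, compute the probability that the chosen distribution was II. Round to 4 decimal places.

Likelihoods f(9.6 | ·): I: 0.0364357; II: 0.0961538.
Posterior ∝ prior × likelihood. Numerator for II: 0.5·0.0961538 = 0.0480769.
Normalizing constant: 0.5·0.0364357 + 0.5·0.0961538 = 0.0662948.
P(II | observation) = 0.0480769 / 0.0662948 = 0.7252.

0.7252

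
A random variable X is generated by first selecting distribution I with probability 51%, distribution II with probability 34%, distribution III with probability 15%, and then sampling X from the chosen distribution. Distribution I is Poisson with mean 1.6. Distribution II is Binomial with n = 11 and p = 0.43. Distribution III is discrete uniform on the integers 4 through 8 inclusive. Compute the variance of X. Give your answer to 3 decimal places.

Per component, I: μ=1.6, E[X²]=4.16; II: μ=4.73, E[X²]=25.069; III: μ=6, E[X²]=38.
E[X] = 0.51·1.6 + 0.34·4.73 + 0.15·6 = 3.3242.
E[X²] = 0.51·4.16 + 0.34·25.069 + 0.15·38 = 16.3451.
Var(X) = E[X²] − (E[X])² = 16.3451 − 11.0503 = 5.29475.

5.295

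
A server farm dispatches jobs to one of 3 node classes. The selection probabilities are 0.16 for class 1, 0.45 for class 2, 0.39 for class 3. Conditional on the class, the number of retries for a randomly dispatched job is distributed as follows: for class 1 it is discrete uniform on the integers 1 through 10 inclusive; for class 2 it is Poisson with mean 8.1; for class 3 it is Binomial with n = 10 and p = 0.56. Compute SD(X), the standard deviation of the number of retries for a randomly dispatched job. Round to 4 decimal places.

Per component, 1: μ=5.5, E[X²]=38.5; 2: μ=8.1, E[X²]=73.71; 3: μ=5.6, E[X²]=33.824.
E[X] = 0.16·5.5 + 0.45·8.1 + 0.39·5.6 = 6.709.
E[X²] = 0.16·38.5 + 0.45·73.71 + 0.39·33.824 = 52.5209.
Var(X) = E[X²] − (E[X])² = 52.5209 − 45.0107 = 7.51018.
SD(X) = √7.51018 = 2.74047.

2.7405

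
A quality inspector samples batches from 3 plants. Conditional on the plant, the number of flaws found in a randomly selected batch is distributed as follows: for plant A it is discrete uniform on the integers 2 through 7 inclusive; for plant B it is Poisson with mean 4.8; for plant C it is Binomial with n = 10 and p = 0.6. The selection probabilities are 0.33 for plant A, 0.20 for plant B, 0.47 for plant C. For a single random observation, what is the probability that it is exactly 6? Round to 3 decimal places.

Conditional on each plant, P(X = 6): A: 0.166667; B: 0.139798; C: 0.250823.
By total probability, P(X = 6) = 0.33·0.166667 + 0.2·0.139798 + 0.47·0.250823 = 0.200846.

0.201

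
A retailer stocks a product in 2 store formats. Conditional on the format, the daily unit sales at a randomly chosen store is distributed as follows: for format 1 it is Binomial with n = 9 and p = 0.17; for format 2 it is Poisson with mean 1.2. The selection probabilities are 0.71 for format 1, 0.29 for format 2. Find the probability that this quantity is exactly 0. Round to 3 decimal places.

0.220

Conditional on each format, P(X = 0): 1: 0.18694; 2: 0.301194.
By total probability, P(X = 0) = 0.71·0.18694 + 0.29·0.301194 = 0.220074.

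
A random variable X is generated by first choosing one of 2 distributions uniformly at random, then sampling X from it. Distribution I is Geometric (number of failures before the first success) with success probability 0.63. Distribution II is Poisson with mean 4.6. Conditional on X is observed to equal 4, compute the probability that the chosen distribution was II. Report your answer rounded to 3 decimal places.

Likelihoods P(X=4 | ·): I: 0.0118072; II: 0.187528.
Posterior ∝ prior × likelihood. Numerator for II: 0.5·0.187528 = 0.0937639.
Normalizing constant: 0.5·0.0118072 + 0.5·0.187528 = 0.0996675.
P(II | observation) = 0.0937639 / 0.0996675 = 0.940767.

0.941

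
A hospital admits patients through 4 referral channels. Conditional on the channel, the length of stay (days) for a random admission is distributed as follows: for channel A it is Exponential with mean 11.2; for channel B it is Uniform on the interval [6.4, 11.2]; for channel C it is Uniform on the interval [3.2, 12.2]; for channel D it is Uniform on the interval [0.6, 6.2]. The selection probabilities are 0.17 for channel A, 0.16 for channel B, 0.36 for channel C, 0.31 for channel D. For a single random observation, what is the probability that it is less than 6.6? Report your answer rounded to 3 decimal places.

Conditional on each channel, P(X < 6.6): A: 0.445277; B: 0.0416667; C: 0.377778; D: 1.
By total probability, P(X < 6.6) = 0.17·0.445277 + 0.16·0.0416667 + 0.36·0.377778 + 0.31·1 = 0.528364.

0.528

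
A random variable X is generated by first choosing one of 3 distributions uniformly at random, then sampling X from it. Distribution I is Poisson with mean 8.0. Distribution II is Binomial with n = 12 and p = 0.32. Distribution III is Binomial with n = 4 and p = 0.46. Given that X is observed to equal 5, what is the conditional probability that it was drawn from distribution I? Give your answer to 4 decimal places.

Likelihoods P(X=5 | ·): I: 0.0916037; II: 0.178664; III: 0.
Posterior ∝ prior × likelihood. Numerator for I: 0.333333·0.0916037 = 0.0305346.
Normalizing constant: 0.333333·0.0916037 + 0.333333·0.178664 + 0.333333·0 = 0.0900893.
P(I | observation) = 0.0305346 / 0.0900893 = 0.338937.

0.3389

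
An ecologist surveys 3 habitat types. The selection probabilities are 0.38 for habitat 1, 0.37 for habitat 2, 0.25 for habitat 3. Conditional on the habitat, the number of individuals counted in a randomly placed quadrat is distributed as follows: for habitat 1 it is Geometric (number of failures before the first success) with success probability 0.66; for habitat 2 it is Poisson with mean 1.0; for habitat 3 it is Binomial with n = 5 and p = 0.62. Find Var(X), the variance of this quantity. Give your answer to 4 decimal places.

2.0368

Per component, 1: μ=0.515152, E[X²]=1.04591; 2: μ=1, E[X²]=2; 3: μ=3.1, E[X²]=10.788.
E[X] = 0.38·0.515152 + 0.37·1 + 0.25·3.1 = 1.34076.
E[X²] = 0.38·1.04591 + 0.37·2 + 0.25·10.788 = 3.83445.
Var(X) = E[X²] − (E[X])² = 3.83445 − 1.79763 = 2.03682.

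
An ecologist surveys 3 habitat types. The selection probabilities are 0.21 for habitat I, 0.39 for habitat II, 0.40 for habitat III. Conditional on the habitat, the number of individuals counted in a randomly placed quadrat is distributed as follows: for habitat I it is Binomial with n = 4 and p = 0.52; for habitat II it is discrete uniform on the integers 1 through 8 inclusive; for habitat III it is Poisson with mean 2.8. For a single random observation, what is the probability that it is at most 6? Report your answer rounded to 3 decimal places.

0.893

Conditional on each habitat, P(X ≤ 6): I: 1; II: 0.75; III: 0.975589.
By total probability, P(X ≤ 6) = 0.21·1 + 0.39·0.75 + 0.4·0.975589 = 0.892736.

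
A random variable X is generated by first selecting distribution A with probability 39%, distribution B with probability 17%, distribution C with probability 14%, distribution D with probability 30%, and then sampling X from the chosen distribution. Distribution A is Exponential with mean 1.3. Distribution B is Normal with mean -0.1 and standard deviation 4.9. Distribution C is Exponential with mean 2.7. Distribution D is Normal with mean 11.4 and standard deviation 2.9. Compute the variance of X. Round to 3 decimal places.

Per component, A: μ=1.3, E[X²]=3.38; B: μ=-0.1, E[X²]=24.02; C: μ=2.7, E[X²]=14.58; D: μ=11.4, E[X²]=138.37.
E[X] = 0.39·1.3 + 0.17·-0.1 + 0.14·2.7 + 0.3·11.4 = 4.288.
E[X²] = 0.39·3.38 + 0.17·24.02 + 0.14·14.58 + 0.3·138.37 = 48.9538.
Var(X) = E[X²] − (E[X])² = 48.9538 − 18.3869 = 30.5669.

30.567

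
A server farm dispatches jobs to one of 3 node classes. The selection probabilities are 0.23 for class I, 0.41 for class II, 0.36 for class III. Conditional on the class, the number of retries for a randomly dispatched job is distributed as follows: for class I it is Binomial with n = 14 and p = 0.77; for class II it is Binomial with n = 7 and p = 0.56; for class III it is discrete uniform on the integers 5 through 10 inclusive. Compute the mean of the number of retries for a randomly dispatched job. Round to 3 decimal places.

Component means — I: 10.78; II: 3.92; III: 7.5.
E[X] = 0.23·10.78 + 0.41·3.92 + 0.36·7.5 = 6.7866.

6.787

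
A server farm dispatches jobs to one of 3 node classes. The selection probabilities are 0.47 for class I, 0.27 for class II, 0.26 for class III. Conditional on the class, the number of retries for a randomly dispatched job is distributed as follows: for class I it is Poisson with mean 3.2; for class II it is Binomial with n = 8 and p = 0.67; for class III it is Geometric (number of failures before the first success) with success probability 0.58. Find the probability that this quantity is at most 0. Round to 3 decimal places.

0.170

Conditional on each class, P(X ≤ 0): I: 0.0407622; II: 0.000140641; III: 0.58.
By total probability, P(X ≤ 0) = 0.47·0.0407622 + 0.27·0.000140641 + 0.26·0.58 = 0.169996.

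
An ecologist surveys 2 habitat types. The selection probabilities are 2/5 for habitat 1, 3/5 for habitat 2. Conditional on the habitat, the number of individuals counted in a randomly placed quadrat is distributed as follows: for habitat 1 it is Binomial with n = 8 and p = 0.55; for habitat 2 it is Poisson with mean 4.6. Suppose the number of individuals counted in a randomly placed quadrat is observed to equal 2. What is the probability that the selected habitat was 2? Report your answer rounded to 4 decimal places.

Likelihoods P(X=2 | ·): 1: 0.0703329; 2: 0.106348.
Posterior ∝ prior × likelihood. Numerator for 2: 0.6·0.106348 = 0.0638091.
Normalizing constant: 0.4·0.0703329 + 0.6·0.106348 = 0.0919422.
P(2 | observation) = 0.0638091 / 0.0919422 = 0.694013.

0.6940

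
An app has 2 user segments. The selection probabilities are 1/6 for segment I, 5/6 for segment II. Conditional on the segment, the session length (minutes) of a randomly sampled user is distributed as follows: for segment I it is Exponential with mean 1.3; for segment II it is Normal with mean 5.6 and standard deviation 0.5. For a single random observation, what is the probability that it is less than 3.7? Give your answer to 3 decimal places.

0.157

Conditional on each segment, P(X < 3.7): I: 0.941933; II: 7.2348e-05.
By total probability, P(X < 3.7) = 0.166667·0.941933 + 0.833333·7.2348e-05 = 0.157049.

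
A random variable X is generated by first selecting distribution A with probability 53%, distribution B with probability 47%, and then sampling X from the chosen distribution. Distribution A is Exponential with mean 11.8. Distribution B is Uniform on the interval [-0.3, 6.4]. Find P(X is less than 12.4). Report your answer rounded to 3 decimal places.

0.815

Conditional on each component, P(X < 12.4): A: 0.650359; B: 1.
By total probability, P(X < 12.4) = 0.53·0.650359 + 0.47·1 = 0.81469.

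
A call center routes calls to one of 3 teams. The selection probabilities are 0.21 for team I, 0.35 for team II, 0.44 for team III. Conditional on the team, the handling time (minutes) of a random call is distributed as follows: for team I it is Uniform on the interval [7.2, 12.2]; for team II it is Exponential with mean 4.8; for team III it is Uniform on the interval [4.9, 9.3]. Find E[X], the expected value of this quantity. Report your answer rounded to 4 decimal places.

Component means — I: 9.7; II: 4.8; III: 7.1.
E[X] = 0.21·9.7 + 0.35·4.8 + 0.44·7.1 = 6.841.

6.8410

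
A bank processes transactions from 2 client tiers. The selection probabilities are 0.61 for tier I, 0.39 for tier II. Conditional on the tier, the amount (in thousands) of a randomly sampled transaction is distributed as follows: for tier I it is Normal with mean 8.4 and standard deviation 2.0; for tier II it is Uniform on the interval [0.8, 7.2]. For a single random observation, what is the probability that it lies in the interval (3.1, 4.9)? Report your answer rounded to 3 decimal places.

0.132

Conditional on each tier, P(3.1 < X < 4.9): I: 0.0360346; II: 0.28125.
By total probability, P(3.1 < X < 4.9) = 0.61·0.0360346 + 0.39·0.28125 = 0.131669.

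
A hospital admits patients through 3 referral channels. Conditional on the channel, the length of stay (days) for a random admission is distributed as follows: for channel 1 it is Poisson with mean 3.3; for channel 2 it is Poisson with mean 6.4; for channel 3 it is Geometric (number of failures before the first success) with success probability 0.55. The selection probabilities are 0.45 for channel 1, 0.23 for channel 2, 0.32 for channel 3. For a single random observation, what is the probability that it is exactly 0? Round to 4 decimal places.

Conditional on each channel, P(X = 0): 1: 0.0368832; 2: 0.00166156; 3: 0.55.
By total probability, P(X = 0) = 0.45·0.0368832 + 0.23·0.00166156 + 0.32·0.55 = 0.19298.

0.1930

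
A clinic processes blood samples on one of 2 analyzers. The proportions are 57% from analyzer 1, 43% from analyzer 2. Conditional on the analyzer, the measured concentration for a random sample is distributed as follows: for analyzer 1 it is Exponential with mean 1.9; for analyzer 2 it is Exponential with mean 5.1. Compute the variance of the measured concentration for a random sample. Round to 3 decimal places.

Per component, 1: μ=1.9, E[X²]=7.22; 2: μ=5.1, E[X²]=52.02.
E[X] = 0.57·1.9 + 0.43·5.1 = 3.276.
E[X²] = 0.57·7.22 + 0.43·52.02 = 26.484.
Var(X) = E[X²] − (E[X])² = 26.484 − 10.7322 = 15.7518.

15.752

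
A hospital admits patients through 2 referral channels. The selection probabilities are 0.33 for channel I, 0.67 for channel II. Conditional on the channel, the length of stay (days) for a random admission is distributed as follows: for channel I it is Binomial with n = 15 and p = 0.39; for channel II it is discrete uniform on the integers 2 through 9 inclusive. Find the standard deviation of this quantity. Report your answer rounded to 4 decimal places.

Per component, I: μ=5.85, E[X²]=37.791; II: μ=5.5, E[X²]=35.5.
E[X] = 0.33·5.85 + 0.67·5.5 = 5.6155.
E[X²] = 0.33·37.791 + 0.67·35.5 = 36.256.
Var(X) = E[X²] − (E[X])² = 36.256 − 31.5338 = 4.72219.
SD(X) = √4.72219 = 2.17306.

2.1731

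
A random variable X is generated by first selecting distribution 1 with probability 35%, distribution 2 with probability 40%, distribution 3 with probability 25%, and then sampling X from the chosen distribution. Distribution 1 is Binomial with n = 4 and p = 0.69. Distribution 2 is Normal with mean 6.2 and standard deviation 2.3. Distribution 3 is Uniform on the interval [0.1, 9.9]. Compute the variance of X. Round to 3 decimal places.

6.656

Per component, 1: μ=2.76, E[X²]=8.4732; 2: μ=6.2, E[X²]=43.73; 3: μ=5, E[X²]=33.0033.
E[X] = 0.35·2.76 + 0.4·6.2 + 0.25·5 = 4.696.
E[X²] = 0.35·8.4732 + 0.4·43.73 + 0.25·33.0033 = 28.7085.
Var(X) = E[X²] − (E[X])² = 28.7085 − 22.0524 = 6.65604.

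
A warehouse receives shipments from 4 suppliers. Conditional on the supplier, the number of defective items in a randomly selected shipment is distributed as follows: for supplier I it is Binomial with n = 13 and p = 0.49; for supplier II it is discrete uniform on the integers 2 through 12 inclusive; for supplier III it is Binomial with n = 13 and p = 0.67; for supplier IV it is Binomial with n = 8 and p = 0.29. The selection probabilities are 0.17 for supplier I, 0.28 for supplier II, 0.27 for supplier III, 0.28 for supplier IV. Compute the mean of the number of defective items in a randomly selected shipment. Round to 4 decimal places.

Component means — I: 6.37; II: 7; III: 8.71; IV: 2.32.
E[X] = 0.17·6.37 + 0.28·7 + 0.27·8.71 + 0.28·2.32 = 6.0442.

6.0442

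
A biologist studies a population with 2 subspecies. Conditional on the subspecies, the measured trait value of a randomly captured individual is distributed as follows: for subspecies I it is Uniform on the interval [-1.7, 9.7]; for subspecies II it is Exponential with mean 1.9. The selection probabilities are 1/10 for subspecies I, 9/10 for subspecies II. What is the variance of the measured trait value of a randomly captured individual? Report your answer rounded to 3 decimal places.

4.729

Per component, I: μ=4, E[X²]=26.83; II: μ=1.9, E[X²]=7.22.
E[X] = 0.1·4 + 0.9·1.9 = 2.11.
E[X²] = 0.1·26.83 + 0.9·7.22 = 9.181.
Var(X) = E[X²] − (E[X])² = 9.181 − 4.4521 = 4.7289.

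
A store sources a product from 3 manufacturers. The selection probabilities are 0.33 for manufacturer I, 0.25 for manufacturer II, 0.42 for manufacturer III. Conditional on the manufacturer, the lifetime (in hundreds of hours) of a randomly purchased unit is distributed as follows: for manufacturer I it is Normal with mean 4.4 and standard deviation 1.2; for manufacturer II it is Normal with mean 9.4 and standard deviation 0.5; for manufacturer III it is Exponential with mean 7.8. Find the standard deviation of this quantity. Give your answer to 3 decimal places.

Per component, I: μ=4.4, E[X²]=20.8; II: μ=9.4, E[X²]=88.61; III: μ=7.8, E[X²]=121.68.
E[X] = 0.33·4.4 + 0.25·9.4 + 0.42·7.8 = 7.078.
E[X²] = 0.33·20.8 + 0.25·88.61 + 0.42·121.68 = 80.1221.
Var(X) = E[X²] − (E[X])² = 80.1221 − 50.0981 = 30.024.
SD(X) = √30.024 = 5.47942.

5.479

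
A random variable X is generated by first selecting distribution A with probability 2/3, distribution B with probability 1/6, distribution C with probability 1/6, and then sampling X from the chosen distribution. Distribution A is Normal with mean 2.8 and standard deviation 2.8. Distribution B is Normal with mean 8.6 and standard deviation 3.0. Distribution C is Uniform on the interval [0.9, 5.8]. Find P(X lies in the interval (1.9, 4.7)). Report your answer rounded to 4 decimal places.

Conditional on each component, P(1.9 < X < 4.7): A: 0.377352; B: 0.084037; C: 0.571429.
By total probability, P(1.9 < X < 4.7) = 0.666667·0.377352 + 0.166667·0.084037 + 0.166667·0.571429 = 0.360813.

0.3608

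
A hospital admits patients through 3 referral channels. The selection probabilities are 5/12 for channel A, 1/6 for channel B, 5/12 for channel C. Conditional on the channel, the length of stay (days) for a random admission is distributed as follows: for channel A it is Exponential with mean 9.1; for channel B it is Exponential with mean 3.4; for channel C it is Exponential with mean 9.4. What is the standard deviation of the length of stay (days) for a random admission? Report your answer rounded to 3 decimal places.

Per component, A: μ=9.1, E[X²]=165.62; B: μ=3.4, E[X²]=23.12; C: μ=9.4, E[X²]=176.72.
E[X] = 0.416667·9.1 + 0.166667·3.4 + 0.416667·9.4 = 8.275.
E[X²] = 0.416667·165.62 + 0.166667·23.12 + 0.416667·176.72 = 146.495.
Var(X) = E[X²] − (E[X])² = 146.495 − 68.4756 = 78.0194.
SD(X) = √78.0194 = 8.83286.

8.833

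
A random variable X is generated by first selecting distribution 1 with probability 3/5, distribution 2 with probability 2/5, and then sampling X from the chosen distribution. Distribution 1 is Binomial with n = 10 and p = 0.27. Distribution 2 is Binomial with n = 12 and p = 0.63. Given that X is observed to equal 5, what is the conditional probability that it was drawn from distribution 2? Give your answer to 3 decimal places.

Likelihoods P(X=5 | ·): 1: 0.0749607; 2: 0.0746174.
Posterior ∝ prior × likelihood. Numerator for 2: 0.4·0.0746174 = 0.029847.
Normalizing constant: 0.6·0.0749607 + 0.4·0.0746174 = 0.0748234.
P(2 | observation) = 0.029847 / 0.0748234 = 0.398899.

0.399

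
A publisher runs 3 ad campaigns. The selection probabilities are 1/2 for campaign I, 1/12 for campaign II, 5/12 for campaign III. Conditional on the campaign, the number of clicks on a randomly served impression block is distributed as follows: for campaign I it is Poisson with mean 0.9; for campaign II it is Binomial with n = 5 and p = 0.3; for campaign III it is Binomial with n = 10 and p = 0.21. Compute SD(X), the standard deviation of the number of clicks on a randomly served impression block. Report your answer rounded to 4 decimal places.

Per component, I: μ=0.9, E[X²]=1.71; II: μ=1.5, E[X²]=3.3; III: μ=2.1, E[X²]=6.069.
E[X] = 0.5·0.9 + 0.0833333·1.5 + 0.416667·2.1 = 1.45.
E[X²] = 0.5·1.71 + 0.0833333·3.3 + 0.416667·6.069 = 3.65875.
Var(X) = E[X²] − (E[X])² = 3.65875 − 2.1025 = 1.55625.
SD(X) = √1.55625 = 1.2475.

1.2475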